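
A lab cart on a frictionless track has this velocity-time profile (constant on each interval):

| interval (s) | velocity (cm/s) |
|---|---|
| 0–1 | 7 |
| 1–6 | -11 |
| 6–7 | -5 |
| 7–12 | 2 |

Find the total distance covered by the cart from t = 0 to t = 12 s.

Distance (not displacement) is the total path length: add the absolute areas under v-t.
0–1 s: |7| × 1 = 7 cm
1–6 s: |-11| × 5 = 55 cm
6–7 s: |-5| × 1 = 5 cm
7–12 s: |2| × 5 = 10 cm
Total distance = 77 cm

77 cm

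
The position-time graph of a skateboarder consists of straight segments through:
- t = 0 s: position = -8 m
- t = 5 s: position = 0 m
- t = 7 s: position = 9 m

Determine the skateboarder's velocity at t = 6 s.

Velocity is the slope of the x-t graph on 5–7 s: (9 − 0)/(7 − 5) = 4.5 m/s.

4.5 m/s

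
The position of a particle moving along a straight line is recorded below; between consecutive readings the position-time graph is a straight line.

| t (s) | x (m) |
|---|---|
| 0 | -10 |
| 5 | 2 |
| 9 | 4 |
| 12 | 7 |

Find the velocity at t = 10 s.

1 m/s

Velocity is the slope of the x-t graph on 9–12 s: (7 − 4)/(12 − 9) = 1 m/s.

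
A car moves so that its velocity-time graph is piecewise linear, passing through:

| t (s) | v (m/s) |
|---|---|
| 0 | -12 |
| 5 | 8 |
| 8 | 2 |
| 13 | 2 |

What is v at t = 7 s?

On 5–8 s the graph is linear from 8 to 2 m/s: v(7) = 8 + (2 − 8)·(7 − 5)/(8 − 5) = 4 m/s.

4 m/s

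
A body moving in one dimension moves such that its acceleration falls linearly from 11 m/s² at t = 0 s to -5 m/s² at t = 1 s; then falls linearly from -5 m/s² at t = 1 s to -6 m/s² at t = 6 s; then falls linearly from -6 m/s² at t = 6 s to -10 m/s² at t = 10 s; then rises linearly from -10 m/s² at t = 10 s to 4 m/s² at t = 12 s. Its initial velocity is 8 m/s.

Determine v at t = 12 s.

Δv equals the area under the a-t graph; then v = v₀ + Δv.
0–1 s: ½(11 + -5)(1) = 3 m/s
1–6 s: ½(-5 + -6)(5) = -27.5 m/s
6–10 s: ½(-6 + -10)(4) = -32 m/s
10–12 s: ½(-10 + 4)(2) = -6 m/s
Δv = -62.5 m/s, so v(12) = 8 + (-62.5) = -54.5 m/s.

-54.5 m/s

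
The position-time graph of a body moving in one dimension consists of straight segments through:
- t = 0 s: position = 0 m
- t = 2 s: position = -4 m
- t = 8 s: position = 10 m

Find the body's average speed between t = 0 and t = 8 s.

2.25 m/s

Average speed = (total path length)/(elapsed time); on a piecewise-linear x-t graph the path length is Σ|Δx|.
0–2 s: |Δx| = |-4 − 0| = 4 m
2–8 s: |Δx| = |10 − -4| = 14 m
Total path = 18 m; average speed = 18/8 = 2.25 m/s.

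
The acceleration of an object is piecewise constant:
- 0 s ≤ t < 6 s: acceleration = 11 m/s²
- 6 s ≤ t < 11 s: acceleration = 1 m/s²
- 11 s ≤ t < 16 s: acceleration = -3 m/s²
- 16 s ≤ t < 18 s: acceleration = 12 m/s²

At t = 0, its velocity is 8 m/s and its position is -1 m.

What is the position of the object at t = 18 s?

1137 m

On each constant-a segment, Δv = aΔt and Δx = v₀Δt + ½aΔt²; chain segment to segment.
0–6 s: v starts 8 m/s; Δx = 8·6 + ½·11·6² = 246 m; v ends 74 m/s.
6–11 s: v starts 74 m/s; Δx = 74·5 + ½·1·5² = 382.5 m; v ends 79 m/s.
11–16 s: v starts 79 m/s; Δx = 79·5 + ½·-3·5² = 357.5 m; v ends 64 m/s.
16–18 s: v starts 64 m/s; Δx = 64·2 + ½·12·2² = 152 m; v ends 88 m/s.
x(18) = -1 + Σ Δx = 1137 m.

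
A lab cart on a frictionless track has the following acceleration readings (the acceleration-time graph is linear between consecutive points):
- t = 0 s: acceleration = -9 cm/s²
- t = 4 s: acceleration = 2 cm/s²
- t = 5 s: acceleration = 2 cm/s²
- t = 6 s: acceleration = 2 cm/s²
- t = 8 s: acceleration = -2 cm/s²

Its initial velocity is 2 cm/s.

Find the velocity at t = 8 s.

Δv equals the area under the a-t graph; then v = v₀ + Δv.
0–4 s: ½(-9 + 2)(4) = -14 cm/s
4–5 s: 2 × 1 = 2 cm/s
5–6 s: 2 × 1 = 2 cm/s
6–8 s: ½(2 + -2)(2) = 0 cm/s
Δv = -10 cm/s, so v(8) = 2 + (-10) = -8 cm/s.

-8 cm/s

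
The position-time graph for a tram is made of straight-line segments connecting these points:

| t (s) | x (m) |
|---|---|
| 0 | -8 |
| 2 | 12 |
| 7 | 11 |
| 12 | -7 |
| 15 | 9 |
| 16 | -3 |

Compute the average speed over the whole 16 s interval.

4.1875 m/s

Average speed = (total path length)/(elapsed time); on a piecewise-linear x-t graph the path length is Σ|Δx|.
0–2 s: |Δx| = |12 − -8| = 20 m
2–7 s: |Δx| = |11 − 12| = 1 m
7–12 s: |Δx| = |-7 − 11| = 18 m
12–15 s: |Δx| = |9 − -7| = 16 m
15–16 s: |Δx| = |-3 − 9| = 12 m
Total path = 67 m; average speed = 67/16 = 4.1875 m/s.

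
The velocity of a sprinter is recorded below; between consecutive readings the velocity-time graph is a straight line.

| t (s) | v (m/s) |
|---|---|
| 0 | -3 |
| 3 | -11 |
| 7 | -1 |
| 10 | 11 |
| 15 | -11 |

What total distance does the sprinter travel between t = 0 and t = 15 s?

Total distance travelled is ∫|v| dt — sum the magnitudes of each area piece.
0–3 s: |½(-3 + -11)(3)| = 21 m
3–7 s: |½(-11 + -1)(4)| = 24 m
7–10 s: v = 0 at t = 7.25 s; triangle areas 0.125 + 15.125 = 15.25 m
10–15 s: v = 0 at t = 12.5 s; triangle areas 13.75 + 13.75 = 27.5 m
Total distance = 87.75 m

87.75 m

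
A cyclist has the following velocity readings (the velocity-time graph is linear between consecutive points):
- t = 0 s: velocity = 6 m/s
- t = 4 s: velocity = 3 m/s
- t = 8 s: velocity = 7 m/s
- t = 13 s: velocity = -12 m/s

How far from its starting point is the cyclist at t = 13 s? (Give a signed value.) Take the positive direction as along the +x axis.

25.5 m

Net displacement equals the area under the velocity-time graph (areas below the axis count negative).
0–4 s: ½(6 + 3)(4) = 18 m
4–8 s: ½(3 + 7)(4) = 20 m
8–13 s: ½(7 + -12)(5) = -12.5 m
Net displacement = 25.5 m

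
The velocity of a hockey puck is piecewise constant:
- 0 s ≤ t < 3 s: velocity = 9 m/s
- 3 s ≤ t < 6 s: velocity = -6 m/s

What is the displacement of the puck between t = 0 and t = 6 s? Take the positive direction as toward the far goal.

9 m

Net displacement equals the area under the velocity-time graph (areas below the axis count negative).
0–3 s: 9 × 3 = 27 m
3–6 s: -6 × 3 = -18 m
Net displacement = 9 m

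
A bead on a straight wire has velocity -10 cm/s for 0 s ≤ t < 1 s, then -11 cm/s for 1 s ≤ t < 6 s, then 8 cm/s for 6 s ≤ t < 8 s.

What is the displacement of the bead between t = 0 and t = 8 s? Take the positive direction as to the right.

-49 cm

Displacement is the signed area under the v-t curve.
0–1 s: -10 × 1 = -10 cm
1–6 s: -11 × 5 = -55 cm
6–8 s: 8 × 2 = 16 cm
Net displacement = -49 cm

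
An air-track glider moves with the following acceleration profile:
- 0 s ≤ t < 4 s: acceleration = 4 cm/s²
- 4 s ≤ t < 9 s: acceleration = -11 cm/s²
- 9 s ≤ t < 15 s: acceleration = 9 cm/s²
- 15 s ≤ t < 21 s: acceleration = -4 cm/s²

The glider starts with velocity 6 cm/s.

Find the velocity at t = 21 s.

-3 cm/s

Δv equals the area under the a-t graph; then v = v₀ + Δv.
0–4 s: 4 × 4 = 16 cm/s
4–9 s: -11 × 5 = -55 cm/s
9–15 s: 9 × 6 = 54 cm/s
15–21 s: -4 × 6 = -24 cm/s
Δv = -9 cm/s, so v(21) = 6 + (-9) = -3 cm/s.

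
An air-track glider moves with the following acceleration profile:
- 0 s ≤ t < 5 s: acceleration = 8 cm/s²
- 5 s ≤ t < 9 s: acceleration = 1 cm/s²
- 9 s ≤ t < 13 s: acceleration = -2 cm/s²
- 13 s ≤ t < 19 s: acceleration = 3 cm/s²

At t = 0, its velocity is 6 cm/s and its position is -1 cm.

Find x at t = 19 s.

On each constant-a segment, Δv = aΔt and Δx = v₀Δt + ½aΔt²; chain segment to segment.
0–5 s: v starts 6 cm/s; Δx = 6·5 + ½·8·5² = 130 cm; v ends 46 cm/s.
5–9 s: v starts 46 cm/s; Δx = 46·4 + ½·1·4² = 192 cm; v ends 50 cm/s.
9–13 s: v starts 50 cm/s; Δx = 50·4 + ½·-2·4² = 184 cm; v ends 42 cm/s.
13–19 s: v starts 42 cm/s; Δx = 42·6 + ½·3·6² = 306 cm; v ends 60 cm/s.
x(19) = -1 + Σ Δx = 811 cm.

811 cm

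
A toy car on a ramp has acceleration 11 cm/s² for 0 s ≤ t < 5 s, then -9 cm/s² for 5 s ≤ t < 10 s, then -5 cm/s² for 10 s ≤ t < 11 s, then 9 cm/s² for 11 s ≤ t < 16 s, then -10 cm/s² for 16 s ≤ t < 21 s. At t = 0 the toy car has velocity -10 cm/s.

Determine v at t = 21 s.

-10 cm/s

Δv equals the area under the a-t graph; then v = v₀ + Δv.
0–5 s: 11 × 5 = 55 cm/s
5–10 s: -9 × 5 = -45 cm/s
10–11 s: -5 × 1 = -5 cm/s
11–16 s: 9 × 5 = 45 cm/s
16–21 s: -10 × 5 = -50 cm/s
Δv = 0 cm/s, so v(21) = -10 + (0) = -10 cm/s.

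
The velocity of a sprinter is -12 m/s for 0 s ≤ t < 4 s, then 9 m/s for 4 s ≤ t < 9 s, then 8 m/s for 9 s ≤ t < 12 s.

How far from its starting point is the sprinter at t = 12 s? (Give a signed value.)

Net displacement equals the area under the velocity-time graph (areas below the axis count negative).
0–4 s: -12 × 4 = -48 m
4–9 s: 9 × 5 = 45 m
9–12 s: 8 × 3 = 24 m
Net displacement = 21 m

21 m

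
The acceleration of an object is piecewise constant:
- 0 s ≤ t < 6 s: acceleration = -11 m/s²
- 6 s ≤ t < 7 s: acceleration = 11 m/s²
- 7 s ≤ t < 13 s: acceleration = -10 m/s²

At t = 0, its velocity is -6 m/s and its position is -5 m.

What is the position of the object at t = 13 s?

-851.5 m

On each constant-a segment, Δv = aΔt and Δx = v₀Δt + ½aΔt²; chain segment to segment.
0–6 s: v starts -6 m/s; Δx = -6·6 + ½·-11·6² = -234 m; v ends -72 m/s.
6–7 s: v starts -72 m/s; Δx = -72·1 + ½·11·1² = -66.5 m; v ends -61 m/s.
7–13 s: v starts -61 m/s; Δx = -61·6 + ½·-10·6² = -546 m; v ends -121 m/s.
x(13) = -5 + Σ Δx = -851.5 m.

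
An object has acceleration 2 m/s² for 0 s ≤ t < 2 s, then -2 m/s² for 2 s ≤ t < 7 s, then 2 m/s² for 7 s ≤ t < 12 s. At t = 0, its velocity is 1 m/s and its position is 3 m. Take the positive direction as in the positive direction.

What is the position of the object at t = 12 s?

9 m

On each constant-a segment, Δv = aΔt and Δx = v₀Δt + ½aΔt²; chain segment to segment.
0–2 s: v starts 1 m/s; Δx = 1·2 + ½·2·2² = 6 m; v ends 5 m/s.
2–7 s: v starts 5 m/s; Δx = 5·5 + ½·-2·5² = 0 m; v ends -5 m/s.
7–12 s: v starts -5 m/s; Δx = -5·5 + ½·2·5² = 0 m; v ends 5 m/s.
x(12) = 3 + Σ Δx = 9 m.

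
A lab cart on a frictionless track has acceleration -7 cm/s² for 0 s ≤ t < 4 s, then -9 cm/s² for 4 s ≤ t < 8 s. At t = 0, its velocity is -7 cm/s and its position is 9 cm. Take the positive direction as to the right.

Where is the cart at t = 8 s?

-287 cm

On each constant-a segment, Δv = aΔt and Δx = v₀Δt + ½aΔt²; chain segment to segment.
0–4 s: v starts -7 cm/s; Δx = -7·4 + ½·-7·4² = -84 cm; v ends -35 cm/s.
4–8 s: v starts -35 cm/s; Δx = -35·4 + ½·-9·4² = -212 cm; v ends -71 cm/s.
x(8) = 9 + Σ Δx = -287 cm.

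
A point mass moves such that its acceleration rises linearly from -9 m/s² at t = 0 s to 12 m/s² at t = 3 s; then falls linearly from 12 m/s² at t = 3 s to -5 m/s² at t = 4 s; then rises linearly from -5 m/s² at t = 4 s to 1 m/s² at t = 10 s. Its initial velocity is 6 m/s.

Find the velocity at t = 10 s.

2 m/s

Δv equals the area under the a-t graph; then v = v₀ + Δv.
0–3 s: ½(-9 + 12)(3) = 4.5 m/s
3–4 s: ½(12 + -5)(1) = 3.5 m/s
4–10 s: ½(-5 + 1)(6) = -12 m/s
Δv = -4 m/s, so v(10) = 6 + (-4) = 2 m/s.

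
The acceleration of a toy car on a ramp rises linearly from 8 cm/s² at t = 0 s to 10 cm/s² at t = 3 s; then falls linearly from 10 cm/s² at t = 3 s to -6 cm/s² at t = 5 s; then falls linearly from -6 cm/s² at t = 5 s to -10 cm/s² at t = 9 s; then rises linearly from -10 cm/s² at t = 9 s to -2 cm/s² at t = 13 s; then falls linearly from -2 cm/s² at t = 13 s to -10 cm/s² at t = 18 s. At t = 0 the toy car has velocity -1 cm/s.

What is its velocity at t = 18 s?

-56 cm/s

Δv equals the area under the a-t graph; then v = v₀ + Δv.
0–3 s: ½(8 + 10)(3) = 27 cm/s
3–5 s: ½(10 + -6)(2) = 4 cm/s
5–9 s: ½(-6 + -10)(4) = -32 cm/s
9–13 s: ½(-10 + -2)(4) = -24 cm/s
13–18 s: ½(-2 + -10)(5) = -30 cm/s
Δv = -55 cm/s, so v(18) = -1 + (-55) = -56 cm/s.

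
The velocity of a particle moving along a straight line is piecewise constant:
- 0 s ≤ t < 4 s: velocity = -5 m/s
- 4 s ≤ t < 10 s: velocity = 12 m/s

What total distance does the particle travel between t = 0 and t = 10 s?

Distance (not displacement) is the total path length: add the absolute areas under v-t.
0–4 s: |-5| × 4 = 20 m
4–10 s: |12| × 6 = 72 m
Total distance = 92 m

92 m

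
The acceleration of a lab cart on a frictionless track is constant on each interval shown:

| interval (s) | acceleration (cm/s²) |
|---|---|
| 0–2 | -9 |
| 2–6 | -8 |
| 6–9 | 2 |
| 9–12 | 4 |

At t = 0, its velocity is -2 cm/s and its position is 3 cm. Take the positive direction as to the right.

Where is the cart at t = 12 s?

On each constant-a segment, Δv = aΔt and Δx = v₀Δt + ½aΔt²; chain segment to segment.
0–2 s: v starts -2 cm/s; Δx = -2·2 + ½·-9·2² = -22 cm; v ends -20 cm/s.
2–6 s: v starts -20 cm/s; Δx = -20·4 + ½·-8·4² = -144 cm; v ends -52 cm/s.
6–9 s: v starts -52 cm/s; Δx = -52·3 + ½·2·3² = -147 cm; v ends -46 cm/s.
9–12 s: v starts -46 cm/s; Δx = -46·3 + ½·4·3² = -120 cm; v ends -34 cm/s.
x(12) = 3 + Σ Δx = -430 cm.

-430 cm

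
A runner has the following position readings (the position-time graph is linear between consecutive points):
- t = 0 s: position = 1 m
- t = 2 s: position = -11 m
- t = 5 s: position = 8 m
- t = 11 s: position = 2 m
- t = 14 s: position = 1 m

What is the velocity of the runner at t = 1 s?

Velocity is the slope of the x-t graph on 0–2 s: (-11 − 1)/(2 − 0) = -6 m/s.

-6 m/s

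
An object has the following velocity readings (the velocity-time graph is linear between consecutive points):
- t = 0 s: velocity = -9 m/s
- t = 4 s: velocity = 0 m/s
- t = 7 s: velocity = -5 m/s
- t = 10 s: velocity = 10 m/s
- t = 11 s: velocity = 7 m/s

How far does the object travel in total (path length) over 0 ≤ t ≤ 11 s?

Distance (not displacement) is the total path length: add the absolute areas under v-t.
0–4 s: |½(-9 + 0)(4)| = 18 m
4–7 s: |½(0 + -5)(3)| = 7.5 m
7–10 s: v = 0 at t = 8 s; triangle areas 2.5 + 10 = 12.5 m
10–11 s: |½(10 + 7)(1)| = 8.5 m
Total distance = 46.5 m

46.5 m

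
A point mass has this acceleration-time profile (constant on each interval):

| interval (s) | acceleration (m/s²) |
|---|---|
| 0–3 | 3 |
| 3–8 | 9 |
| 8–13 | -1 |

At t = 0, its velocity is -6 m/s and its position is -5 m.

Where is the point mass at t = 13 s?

On each constant-a segment, Δv = aΔt and Δx = v₀Δt + ½aΔt²; chain segment to segment.
0–3 s: v starts -6 m/s; Δx = -6·3 + ½·3·3² = -4.5 m; v ends 3 m/s.
3–8 s: v starts 3 m/s; Δx = 3·5 + ½·9·5² = 127.5 m; v ends 48 m/s.
8–13 s: v starts 48 m/s; Δx = 48·5 + ½·-1·5² = 227.5 m; v ends 43 m/s.
x(13) = -5 + Σ Δx = 345.5 m.

345.5 m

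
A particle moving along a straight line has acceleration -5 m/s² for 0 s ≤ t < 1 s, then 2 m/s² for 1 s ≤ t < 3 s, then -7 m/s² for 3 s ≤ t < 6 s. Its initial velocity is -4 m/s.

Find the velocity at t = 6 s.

Δv equals the area under the a-t graph; then v = v₀ + Δv.
0–1 s: -5 × 1 = -5 m/s
1–3 s: 2 × 2 = 4 m/s
3–6 s: -7 × 3 = -21 m/s
Δv = -22 m/s, so v(6) = -4 + (-22) = -26 m/s.

-26 m/s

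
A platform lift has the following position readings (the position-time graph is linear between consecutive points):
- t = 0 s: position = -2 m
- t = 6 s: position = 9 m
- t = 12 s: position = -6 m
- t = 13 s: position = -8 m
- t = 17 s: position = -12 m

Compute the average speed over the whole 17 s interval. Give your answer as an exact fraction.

32/17 m/s

Average speed = (total path length)/(elapsed time); on a piecewise-linear x-t graph the path length is Σ|Δx|.
0–6 s: |Δx| = |9 − -2| = 11 m
6–12 s: |Δx| = |-6 − 9| = 15 m
12–13 s: |Δx| = |-8 − -6| = 2 m
13–17 s: |Δx| = |-12 − -8| = 4 m
Total path = 32 m; average speed = 32/17 = 32/17 m/s.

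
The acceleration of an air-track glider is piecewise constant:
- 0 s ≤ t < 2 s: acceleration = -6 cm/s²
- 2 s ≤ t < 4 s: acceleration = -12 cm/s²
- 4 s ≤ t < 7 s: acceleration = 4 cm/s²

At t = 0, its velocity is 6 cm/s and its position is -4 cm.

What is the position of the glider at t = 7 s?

-112 cm

On each constant-a segment, Δv = aΔt and Δx = v₀Δt + ½aΔt²; chain segment to segment.
0–2 s: v starts 6 cm/s; Δx = 6·2 + ½·-6·2² = 0 cm; v ends -6 cm/s.
2–4 s: v starts -6 cm/s; Δx = -6·2 + ½·-12·2² = -36 cm; v ends -30 cm/s.
4–7 s: v starts -30 cm/s; Δx = -30·3 + ½·4·3² = -72 cm; v ends -18 cm/s.
x(7) = -4 + Σ Δx = -112 cm.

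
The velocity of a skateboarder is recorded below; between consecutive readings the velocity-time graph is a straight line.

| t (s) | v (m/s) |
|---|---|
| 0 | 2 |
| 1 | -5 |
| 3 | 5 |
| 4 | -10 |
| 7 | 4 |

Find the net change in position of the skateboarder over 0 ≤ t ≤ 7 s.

-13 m

Net displacement equals the area under the velocity-time graph (areas below the axis count negative).
0–1 s: ½(2 + -5)(1) = -1.5 m
1–3 s: ½(-5 + 5)(2) = 0 m
3–4 s: ½(5 + -10)(1) = -2.5 m
4–7 s: ½(-10 + 4)(3) = -9 m
Net displacement = -13 m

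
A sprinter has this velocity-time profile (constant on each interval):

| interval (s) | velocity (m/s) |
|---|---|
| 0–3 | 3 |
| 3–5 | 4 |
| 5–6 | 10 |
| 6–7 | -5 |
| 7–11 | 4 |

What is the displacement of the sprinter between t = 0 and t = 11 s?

Net displacement equals the area under the velocity-time graph (areas below the axis count negative).
0–3 s: 3 × 3 = 9 m
3–5 s: 4 × 2 = 8 m
5–6 s: 10 × 1 = 10 m
6–7 s: -5 × 1 = -5 m
7–11 s: 4 × 4 = 16 m
Net displacement = 38 m

38 m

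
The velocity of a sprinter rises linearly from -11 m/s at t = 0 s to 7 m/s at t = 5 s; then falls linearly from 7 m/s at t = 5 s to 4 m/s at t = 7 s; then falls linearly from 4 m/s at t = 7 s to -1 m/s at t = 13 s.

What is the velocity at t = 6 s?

On 5–7 s the graph is linear from 7 to 4 m/s: v(6) = 7 + (4 − 7)·(6 − 5)/(7 − 5) = 5.5 m/s.

5.5 m/s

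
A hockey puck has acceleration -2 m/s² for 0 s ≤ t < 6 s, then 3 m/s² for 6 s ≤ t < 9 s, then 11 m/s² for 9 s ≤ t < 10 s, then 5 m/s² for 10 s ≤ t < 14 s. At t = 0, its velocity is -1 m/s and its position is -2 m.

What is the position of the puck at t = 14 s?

On each constant-a segment, Δv = aΔt and Δx = v₀Δt + ½aΔt²; chain segment to segment.
0–6 s: v starts -1 m/s; Δx = -1·6 + ½·-2·6² = -42 m; v ends -13 m/s.
6–9 s: v starts -13 m/s; Δx = -13·3 + ½·3·3² = -25.5 m; v ends -4 m/s.
9–10 s: v starts -4 m/s; Δx = -4·1 + ½·11·1² = 1.5 m; v ends 7 m/s.
10–14 s: v starts 7 m/s; Δx = 7·4 + ½·5·4² = 68 m; v ends 27 m/s.
x(14) = -2 + Σ Δx = 0 m.

0 m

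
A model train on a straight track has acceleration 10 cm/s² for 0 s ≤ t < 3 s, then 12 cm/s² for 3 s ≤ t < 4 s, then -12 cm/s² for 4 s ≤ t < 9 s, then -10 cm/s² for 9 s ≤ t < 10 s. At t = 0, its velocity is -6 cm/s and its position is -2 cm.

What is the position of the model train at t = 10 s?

56 cm

On each constant-a segment, Δv = aΔt and Δx = v₀Δt + ½aΔt²; chain segment to segment.
0–3 s: v starts -6 cm/s; Δx = -6·3 + ½·10·3² = 27 cm; v ends 24 cm/s.
3–4 s: v starts 24 cm/s; Δx = 24·1 + ½·12·1² = 30 cm; v ends 36 cm/s.
4–9 s: v starts 36 cm/s; Δx = 36·5 + ½·-12·5² = 30 cm; v ends -24 cm/s.
9–10 s: v starts -24 cm/s; Δx = -24·1 + ½·-10·1² = -29 cm; v ends -34 cm/s.
x(10) = -2 + Σ Δx = 56 cm.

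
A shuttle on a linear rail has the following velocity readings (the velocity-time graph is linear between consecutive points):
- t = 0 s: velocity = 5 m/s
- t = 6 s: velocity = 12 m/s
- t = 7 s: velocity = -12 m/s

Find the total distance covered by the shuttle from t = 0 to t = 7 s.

57 m

Total distance travelled is ∫|v| dt — sum the magnitudes of each area piece.
0–6 s: |½(5 + 12)(6)| = 51 m
6–7 s: v = 0 at t = 6.5 s; triangle areas 3 + 3 = 6 m
Total distance = 57 m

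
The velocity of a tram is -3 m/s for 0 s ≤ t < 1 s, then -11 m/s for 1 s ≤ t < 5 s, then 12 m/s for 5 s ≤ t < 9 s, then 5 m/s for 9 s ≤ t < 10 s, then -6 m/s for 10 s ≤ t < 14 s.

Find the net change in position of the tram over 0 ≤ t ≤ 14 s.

Net displacement equals the area under the velocity-time graph (areas below the axis count negative).
0–1 s: -3 × 1 = -3 m
1–5 s: -11 × 4 = -44 m
5–9 s: 12 × 4 = 48 m
9–10 s: 5 × 1 = 5 m
10–14 s: -6 × 4 = -24 m
Net displacement = -18 m

-18 m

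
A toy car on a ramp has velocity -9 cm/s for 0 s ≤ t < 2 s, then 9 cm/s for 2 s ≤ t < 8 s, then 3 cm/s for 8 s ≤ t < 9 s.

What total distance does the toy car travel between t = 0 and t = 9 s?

75 cm

Total distance travelled is ∫|v| dt — sum the magnitudes of each area piece.
0–2 s: |-9| × 2 = 18 cm
2–8 s: |9| × 6 = 54 cm
8–9 s: |3| × 1 = 3 cm
Total distance = 75 cm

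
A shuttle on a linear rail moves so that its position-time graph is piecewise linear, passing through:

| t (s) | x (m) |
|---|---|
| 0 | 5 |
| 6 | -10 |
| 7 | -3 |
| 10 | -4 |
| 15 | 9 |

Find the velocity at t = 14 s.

Velocity is the slope of the x-t graph on 10–15 s: (9 − -4)/(15 − 10) = 2.6 m/s.

2.6 m/s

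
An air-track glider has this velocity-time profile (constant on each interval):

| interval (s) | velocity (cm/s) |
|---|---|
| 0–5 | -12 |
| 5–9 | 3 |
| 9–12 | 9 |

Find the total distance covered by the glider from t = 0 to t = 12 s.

Total distance travelled is ∫|v| dt — sum the magnitudes of each area piece.
0–5 s: |-12| × 5 = 60 cm
5–9 s: |3| × 4 = 12 cm
9–12 s: |9| × 3 = 27 cm
Total distance = 99 cm

99 cm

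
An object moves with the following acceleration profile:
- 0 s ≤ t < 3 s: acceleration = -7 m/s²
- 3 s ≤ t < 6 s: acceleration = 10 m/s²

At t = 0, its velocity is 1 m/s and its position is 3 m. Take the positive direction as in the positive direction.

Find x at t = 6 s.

-40.5 m

On each constant-a segment, Δv = aΔt and Δx = v₀Δt + ½aΔt²; chain segment to segment.
0–3 s: v starts 1 m/s; Δx = 1·3 + ½·-7·3² = -28.5 m; v ends -20 m/s.
3–6 s: v starts -20 m/s; Δx = -20·3 + ½·10·3² = -15 m; v ends 10 m/s.
x(6) = 3 + Σ Δx = -40.5 m.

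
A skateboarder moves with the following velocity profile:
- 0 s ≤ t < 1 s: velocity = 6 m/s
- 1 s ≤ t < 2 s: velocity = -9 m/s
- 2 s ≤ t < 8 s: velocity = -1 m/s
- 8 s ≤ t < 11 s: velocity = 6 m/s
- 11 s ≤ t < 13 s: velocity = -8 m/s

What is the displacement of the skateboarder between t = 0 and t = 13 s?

-7 m

Displacement is the signed area under the v-t curve.
0–1 s: 6 × 1 = 6 m
1–2 s: -9 × 1 = -9 m
2–8 s: -1 × 6 = -6 m
8–11 s: 6 × 3 = 18 m
11–13 s: -8 × 2 = -16 m
Net displacement = -7 m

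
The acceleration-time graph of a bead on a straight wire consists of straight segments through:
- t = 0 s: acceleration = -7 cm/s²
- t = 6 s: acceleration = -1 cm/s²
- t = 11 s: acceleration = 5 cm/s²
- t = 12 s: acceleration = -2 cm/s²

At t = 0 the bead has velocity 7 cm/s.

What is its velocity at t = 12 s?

-5.5 cm/s

Δv equals the area under the a-t graph; then v = v₀ + Δv.
0–6 s: ½(-7 + -1)(6) = -24 cm/s
6–11 s: ½(-1 + 5)(5) = 10 cm/s
11–12 s: ½(5 + -2)(1) = 1.5 cm/s
Δv = -12.5 cm/s, so v(12) = 7 + (-12.5) = -5.5 cm/s.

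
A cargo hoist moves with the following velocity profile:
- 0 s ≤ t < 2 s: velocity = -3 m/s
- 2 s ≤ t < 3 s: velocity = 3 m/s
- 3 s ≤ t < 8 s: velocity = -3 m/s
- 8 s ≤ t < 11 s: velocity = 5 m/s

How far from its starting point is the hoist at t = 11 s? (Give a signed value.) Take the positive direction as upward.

-3 m

Displacement is the signed area under the v-t curve.
0–2 s: -3 × 2 = -6 m
2–3 s: 3 × 1 = 3 m
3–8 s: -3 × 5 = -15 m
8–11 s: 5 × 3 = 15 m
Net displacement = -3 m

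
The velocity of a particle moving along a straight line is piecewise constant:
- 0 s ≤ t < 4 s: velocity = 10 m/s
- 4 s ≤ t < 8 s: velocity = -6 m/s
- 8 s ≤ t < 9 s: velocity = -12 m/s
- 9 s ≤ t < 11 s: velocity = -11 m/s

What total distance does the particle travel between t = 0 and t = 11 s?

Total distance travelled is ∫|v| dt — sum the magnitudes of each area piece.
0–4 s: |10| × 4 = 40 m
4–8 s: |-6| × 4 = 24 m
8–9 s: |-12| × 1 = 12 m
9–11 s: |-11| × 2 = 22 m
Total distance = 98 m

98 m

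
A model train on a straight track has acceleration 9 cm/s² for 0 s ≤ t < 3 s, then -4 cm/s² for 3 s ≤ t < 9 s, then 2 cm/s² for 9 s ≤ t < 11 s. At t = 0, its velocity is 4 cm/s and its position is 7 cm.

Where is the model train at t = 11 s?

On each constant-a segment, Δv = aΔt and Δx = v₀Δt + ½aΔt²; chain segment to segment.
0–3 s: v starts 4 cm/s; Δx = 4·3 + ½·9·3² = 52.5 cm; v ends 31 cm/s.
3–9 s: v starts 31 cm/s; Δx = 31·6 + ½·-4·6² = 114 cm; v ends 7 cm/s.
9–11 s: v starts 7 cm/s; Δx = 7·2 + ½·2·2² = 18 cm; v ends 11 cm/s.
x(11) = 7 + Σ Δx = 191.5 cm.

191.5 cm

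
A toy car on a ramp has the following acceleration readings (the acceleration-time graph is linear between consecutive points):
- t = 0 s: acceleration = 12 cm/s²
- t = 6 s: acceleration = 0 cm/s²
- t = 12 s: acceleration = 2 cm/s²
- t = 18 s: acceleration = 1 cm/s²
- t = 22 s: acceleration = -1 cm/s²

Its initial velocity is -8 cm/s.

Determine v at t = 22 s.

43 cm/s

Δv equals the area under the a-t graph; then v = v₀ + Δv.
0–6 s: ½(12 + 0)(6) = 36 cm/s
6–12 s: ½(0 + 2)(6) = 6 cm/s
12–18 s: ½(2 + 1)(6) = 9 cm/s
18–22 s: ½(1 + -1)(4) = 0 cm/s
Δv = 51 cm/s, so v(22) = -8 + (51) = 43 cm/s.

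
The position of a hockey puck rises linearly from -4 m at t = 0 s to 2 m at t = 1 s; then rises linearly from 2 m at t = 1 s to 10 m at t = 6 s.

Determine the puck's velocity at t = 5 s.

1.6 m/s

Velocity is the slope of the x-t graph on 1–6 s: (10 − 2)/(6 − 1) = 1.6 m/s.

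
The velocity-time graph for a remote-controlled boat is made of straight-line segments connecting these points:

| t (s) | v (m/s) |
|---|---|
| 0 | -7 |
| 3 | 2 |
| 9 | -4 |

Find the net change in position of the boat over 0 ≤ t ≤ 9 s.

Displacement is the signed area under the v-t curve.
0–3 s: ½(-7 + 2)(3) = -7.5 m
3–9 s: ½(2 + -4)(6) = -6 m
Net displacement = -13.5 m

-13.5 m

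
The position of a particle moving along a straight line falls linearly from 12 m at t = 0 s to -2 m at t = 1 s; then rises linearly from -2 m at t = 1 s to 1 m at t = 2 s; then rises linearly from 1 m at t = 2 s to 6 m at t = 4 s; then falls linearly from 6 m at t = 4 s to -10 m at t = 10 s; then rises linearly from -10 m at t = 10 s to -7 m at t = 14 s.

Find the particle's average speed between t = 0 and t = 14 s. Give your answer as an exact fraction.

Average speed = (total path length)/(elapsed time); on a piecewise-linear x-t graph the path length is Σ|Δx|.
0–1 s: |Δx| = |-2 − 12| = 14 m
1–2 s: |Δx| = |1 − -2| = 3 m
2–4 s: |Δx| = |6 − 1| = 5 m
4–10 s: |Δx| = |-10 − 6| = 16 m
10–14 s: |Δx| = |-7 − -10| = 3 m
Total path = 41 m; average speed = 41/14 = 41/14 m/s.

41/14 m/s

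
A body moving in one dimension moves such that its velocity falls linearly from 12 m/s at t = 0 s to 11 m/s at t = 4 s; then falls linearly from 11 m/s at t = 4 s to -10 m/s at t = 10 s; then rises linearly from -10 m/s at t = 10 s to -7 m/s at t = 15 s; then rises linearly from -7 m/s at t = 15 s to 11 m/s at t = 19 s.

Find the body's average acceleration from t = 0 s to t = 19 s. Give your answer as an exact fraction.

Average acceleration = Δv/Δt = (11 − 12)/(19 − 0) = -1/19 m/s².

-1/19 m/s²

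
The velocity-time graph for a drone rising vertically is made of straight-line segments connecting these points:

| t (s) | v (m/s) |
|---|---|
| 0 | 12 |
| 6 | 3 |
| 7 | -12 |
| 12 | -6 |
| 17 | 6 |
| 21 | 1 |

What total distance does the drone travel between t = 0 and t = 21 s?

124.1 m

Total distance travelled is ∫|v| dt — sum the magnitudes of each area piece.
0–6 s: |½(12 + 3)(6)| = 45 m
6–7 s: v = 0 at t = 6.2 s; triangle areas 0.3 + 4.8 = 5.1 m
7–12 s: |½(-12 + -6)(5)| = 45 m
12–17 s: v = 0 at t = 14.5 s; triangle areas 7.5 + 7.5 = 15 m
17–21 s: |½(6 + 1)(4)| = 14 m
Total distance = 124.1 m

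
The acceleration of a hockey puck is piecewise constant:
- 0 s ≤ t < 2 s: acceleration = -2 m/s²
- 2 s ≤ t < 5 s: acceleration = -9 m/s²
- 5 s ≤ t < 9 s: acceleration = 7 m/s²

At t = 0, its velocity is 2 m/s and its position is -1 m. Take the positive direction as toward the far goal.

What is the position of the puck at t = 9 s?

-107.5 m

On each constant-a segment, Δv = aΔt and Δx = v₀Δt + ½aΔt²; chain segment to segment.
0–2 s: v starts 2 m/s; Δx = 2·2 + ½·-2·2² = 0 m; v ends -2 m/s.
2–5 s: v starts -2 m/s; Δx = -2·3 + ½·-9·3² = -46.5 m; v ends -29 m/s.
5–9 s: v starts -29 m/s; Δx = -29·4 + ½·7·4² = -60 m; v ends -1 m/s.
x(9) = -1 + Σ Δx = -107.5 m.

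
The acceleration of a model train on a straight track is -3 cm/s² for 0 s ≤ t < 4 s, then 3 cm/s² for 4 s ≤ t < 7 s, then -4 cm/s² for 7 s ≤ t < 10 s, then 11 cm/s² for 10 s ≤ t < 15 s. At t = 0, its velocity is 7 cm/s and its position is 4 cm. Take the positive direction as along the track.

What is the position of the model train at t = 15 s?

98 cm

On each constant-a segment, Δv = aΔt and Δx = v₀Δt + ½aΔt²; chain segment to segment.
0–4 s: v starts 7 cm/s; Δx = 7·4 + ½·-3·4² = 4 cm; v ends -5 cm/s.
4–7 s: v starts -5 cm/s; Δx = -5·3 + ½·3·3² = -1.5 cm; v ends 4 cm/s.
7–10 s: v starts 4 cm/s; Δx = 4·3 + ½·-4·3² = -6 cm; v ends -8 cm/s.
10–15 s: v starts -8 cm/s; Δx = -8·5 + ½·11·5² = 97.5 cm; v ends 47 cm/s.
x(15) = 4 + Σ Δx = 98 cm.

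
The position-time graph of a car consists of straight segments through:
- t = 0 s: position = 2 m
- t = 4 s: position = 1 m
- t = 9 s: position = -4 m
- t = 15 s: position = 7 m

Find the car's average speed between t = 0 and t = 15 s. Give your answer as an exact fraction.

17/15 m/s

Average speed = (total path length)/(elapsed time); on a piecewise-linear x-t graph the path length is Σ|Δx|.
0–4 s: |Δx| = |1 − 2| = 1 m
4–9 s: |Δx| = |-4 − 1| = 5 m
9–15 s: |Δx| = |7 − -4| = 11 m
Total path = 17 m; average speed = 17/15 = 17/15 m/s.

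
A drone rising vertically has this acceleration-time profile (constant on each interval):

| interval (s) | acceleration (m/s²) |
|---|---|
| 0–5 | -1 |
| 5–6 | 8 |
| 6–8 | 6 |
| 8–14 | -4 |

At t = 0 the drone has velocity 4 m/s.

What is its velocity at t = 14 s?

-5 m/s

Δv equals the area under the a-t graph; then v = v₀ + Δv.
0–5 s: -1 × 5 = -5 m/s
5–6 s: 8 × 1 = 8 m/s
6–8 s: 6 × 2 = 12 m/s
8–14 s: -4 × 6 = -24 m/s
Δv = -9 m/s, so v(14) = 4 + (-9) = -5 m/s.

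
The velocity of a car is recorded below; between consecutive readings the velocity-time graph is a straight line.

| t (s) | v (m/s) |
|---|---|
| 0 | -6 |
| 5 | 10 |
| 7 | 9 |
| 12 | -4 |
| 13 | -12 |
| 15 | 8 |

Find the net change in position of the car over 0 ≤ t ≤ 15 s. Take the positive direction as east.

Displacement is the signed area under the v-t curve.
0–5 s: ½(-6 + 10)(5) = 10 m
5–7 s: ½(10 + 9)(2) = 19 m
7–12 s: ½(9 + -4)(5) = 12.5 m
12–13 s: ½(-4 + -12)(1) = -8 m
13–15 s: ½(-12 + 8)(2) = -4 m
Net displacement = 29.5 m

29.5 m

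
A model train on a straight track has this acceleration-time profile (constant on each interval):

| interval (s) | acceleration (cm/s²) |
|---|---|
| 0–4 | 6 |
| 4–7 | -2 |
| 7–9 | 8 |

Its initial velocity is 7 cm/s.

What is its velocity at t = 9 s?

Δv equals the area under the a-t graph; then v = v₀ + Δv.
0–4 s: 6 × 4 = 24 cm/s
4–7 s: -2 × 3 = -6 cm/s
7–9 s: 8 × 2 = 16 cm/s
Δv = 34 cm/s, so v(9) = 7 + (34) = 41 cm/s.

41 cm/s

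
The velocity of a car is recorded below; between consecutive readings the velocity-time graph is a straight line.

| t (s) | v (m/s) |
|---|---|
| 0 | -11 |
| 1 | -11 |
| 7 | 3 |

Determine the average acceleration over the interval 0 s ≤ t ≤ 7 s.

2 m/s²

Average acceleration = Δv/Δt = (3 − -11)/(7 − 0) = 2 m/s².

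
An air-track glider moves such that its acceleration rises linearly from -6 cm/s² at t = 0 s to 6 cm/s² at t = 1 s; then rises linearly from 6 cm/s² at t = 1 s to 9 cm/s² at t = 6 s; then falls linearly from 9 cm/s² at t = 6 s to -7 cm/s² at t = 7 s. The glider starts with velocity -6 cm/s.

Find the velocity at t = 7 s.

Δv equals the area under the a-t graph; then v = v₀ + Δv.
0–1 s: ½(-6 + 6)(1) = 0 cm/s
1–6 s: ½(6 + 9)(5) = 37.5 cm/s
6–7 s: ½(9 + -7)(1) = 1 cm/s
Δv = 38.5 cm/s, so v(7) = -6 + (38.5) = 32.5 cm/s.

32.5 cm/s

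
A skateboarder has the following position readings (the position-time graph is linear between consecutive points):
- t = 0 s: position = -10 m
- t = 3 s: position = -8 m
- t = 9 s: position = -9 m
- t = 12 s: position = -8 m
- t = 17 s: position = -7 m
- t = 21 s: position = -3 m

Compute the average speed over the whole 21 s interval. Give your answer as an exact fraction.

3/7 m/s

Average speed = (total path length)/(elapsed time); on a piecewise-linear x-t graph the path length is Σ|Δx|.
0–3 s: |Δx| = |-8 − -10| = 2 m
3–9 s: |Δx| = |-9 − -8| = 1 m
9–12 s: |Δx| = |-8 − -9| = 1 m
12–17 s: |Δx| = |-7 − -8| = 1 m
17–21 s: |Δx| = |-3 − -7| = 4 m
Total path = 9 m; average speed = 9/21 = 3/7 m/s.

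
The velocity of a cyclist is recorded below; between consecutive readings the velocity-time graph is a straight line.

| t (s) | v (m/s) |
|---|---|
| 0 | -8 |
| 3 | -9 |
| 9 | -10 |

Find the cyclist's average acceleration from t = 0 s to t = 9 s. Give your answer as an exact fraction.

-2/9 m/s²

Average acceleration = Δv/Δt = (-10 − -8)/(9 − 0) = -2/9 m/s².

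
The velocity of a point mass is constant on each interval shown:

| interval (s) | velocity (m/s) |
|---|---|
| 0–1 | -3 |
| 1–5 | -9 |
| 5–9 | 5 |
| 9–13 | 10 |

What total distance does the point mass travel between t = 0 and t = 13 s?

Distance (not displacement) is the total path length: add the absolute areas under v-t.
0–1 s: |-3| × 1 = 3 m
1–5 s: |-9| × 4 = 36 m
5–9 s: |5| × 4 = 20 m
9–13 s: |10| × 4 = 40 m
Total distance = 99 m

99 m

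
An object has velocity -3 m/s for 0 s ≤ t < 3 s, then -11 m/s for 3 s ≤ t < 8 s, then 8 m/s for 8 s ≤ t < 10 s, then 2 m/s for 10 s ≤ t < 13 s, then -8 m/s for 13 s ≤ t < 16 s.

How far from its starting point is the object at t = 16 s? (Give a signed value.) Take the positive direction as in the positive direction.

-66 m

Net displacement equals the area under the velocity-time graph (areas below the axis count negative).
0–3 s: -3 × 3 = -9 m
3–8 s: -11 × 5 = -55 m
8–10 s: 8 × 2 = 16 m
10–13 s: 2 × 3 = 6 m
13–16 s: -8 × 3 = -24 m
Net displacement = -66 m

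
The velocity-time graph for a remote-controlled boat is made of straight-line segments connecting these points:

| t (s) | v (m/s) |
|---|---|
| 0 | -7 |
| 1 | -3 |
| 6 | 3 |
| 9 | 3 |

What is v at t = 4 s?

0.6 m/s

On 1–6 s the graph is linear from -3 to 3 m/s: v(4) = -3 + (3 − -3)·(4 − 1)/(6 − 1) = 0.6 m/s.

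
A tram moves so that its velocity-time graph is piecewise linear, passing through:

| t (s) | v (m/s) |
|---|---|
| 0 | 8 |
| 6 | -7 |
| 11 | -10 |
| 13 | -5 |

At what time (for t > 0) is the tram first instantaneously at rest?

v changes sign on 0–6 s (from 8 to -7); the graph is linear there, so v = 0 at t = 0 + (-8)·(6 − 0)/(-7 − 8) = 3.2 s.

t = 3.2 s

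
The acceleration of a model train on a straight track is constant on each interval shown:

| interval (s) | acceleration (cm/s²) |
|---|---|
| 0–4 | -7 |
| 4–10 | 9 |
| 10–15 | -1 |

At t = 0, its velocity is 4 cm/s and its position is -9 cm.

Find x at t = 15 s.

On each constant-a segment, Δv = aΔt and Δx = v₀Δt + ½aΔt²; chain segment to segment.
0–4 s: v starts 4 cm/s; Δx = 4·4 + ½·-7·4² = -40 cm; v ends -24 cm/s.
4–10 s: v starts -24 cm/s; Δx = -24·6 + ½·9·6² = 18 cm; v ends 30 cm/s.
10–15 s: v starts 30 cm/s; Δx = 30·5 + ½·-1·5² = 137.5 cm; v ends 25 cm/s.
x(15) = -9 + Σ Δx = 106.5 cm.

106.5 cm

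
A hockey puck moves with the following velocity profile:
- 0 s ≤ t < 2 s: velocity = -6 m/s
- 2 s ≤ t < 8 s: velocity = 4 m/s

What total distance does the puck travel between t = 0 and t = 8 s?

Distance (not displacement) is the total path length: add the absolute areas under v-t.
0–2 s: |-6| × 2 = 12 m
2–8 s: |4| × 6 = 24 m
Total distance = 36 m

36 m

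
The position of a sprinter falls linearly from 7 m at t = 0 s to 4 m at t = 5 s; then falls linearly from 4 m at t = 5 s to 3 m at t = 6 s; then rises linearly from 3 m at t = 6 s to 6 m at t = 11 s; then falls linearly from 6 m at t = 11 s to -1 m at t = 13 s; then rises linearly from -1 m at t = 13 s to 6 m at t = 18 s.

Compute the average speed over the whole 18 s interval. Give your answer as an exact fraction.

Average speed = (total path length)/(elapsed time); on a piecewise-linear x-t graph the path length is Σ|Δx|.
0–5 s: |Δx| = |4 − 7| = 3 m
5–6 s: |Δx| = |3 − 4| = 1 m
6–11 s: |Δx| = |6 − 3| = 3 m
11–13 s: |Δx| = |-1 − 6| = 7 m
13–18 s: |Δx| = |6 − -1| = 7 m
Total path = 21 m; average speed = 21/18 = 7/6 m/s.

7/6 m/s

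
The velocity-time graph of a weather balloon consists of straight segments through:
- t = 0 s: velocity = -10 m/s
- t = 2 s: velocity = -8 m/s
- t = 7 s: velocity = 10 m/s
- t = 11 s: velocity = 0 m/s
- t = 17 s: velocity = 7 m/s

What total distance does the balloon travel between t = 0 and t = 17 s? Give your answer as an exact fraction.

Total distance travelled is ∫|v| dt — sum the magnitudes of each area piece.
0–2 s: |½(-10 + -8)(2)| = 18 m
2–7 s: v = 0 at t = 38/9 s; triangle areas 80/9 + 125/9 = 205/9 m
7–11 s: |½(10 + 0)(4)| = 20 m
11–17 s: |½(0 + 7)(6)| = 21 m
Total distance = 736/9 m

736/9 m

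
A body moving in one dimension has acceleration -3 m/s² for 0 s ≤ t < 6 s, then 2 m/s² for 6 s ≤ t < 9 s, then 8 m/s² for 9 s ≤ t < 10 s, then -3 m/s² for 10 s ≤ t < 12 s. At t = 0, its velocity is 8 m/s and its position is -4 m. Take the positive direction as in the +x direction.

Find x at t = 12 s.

On each constant-a segment, Δv = aΔt and Δx = v₀Δt + ½aΔt²; chain segment to segment.
0–6 s: v starts 8 m/s; Δx = 8·6 + ½·-3·6² = -6 m; v ends -10 m/s.
6–9 s: v starts -10 m/s; Δx = -10·3 + ½·2·3² = -21 m; v ends -4 m/s.
9–10 s: v starts -4 m/s; Δx = -4·1 + ½·8·1² = 0 m; v ends 4 m/s.
10–12 s: v starts 4 m/s; Δx = 4·2 + ½·-3·2² = 2 m; v ends -2 m/s.
x(12) = -4 + Σ Δx = -29 m.

-29 m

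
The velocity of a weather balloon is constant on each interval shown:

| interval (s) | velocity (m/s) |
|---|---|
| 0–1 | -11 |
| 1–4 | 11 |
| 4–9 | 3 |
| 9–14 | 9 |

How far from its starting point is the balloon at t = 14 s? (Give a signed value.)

82 m

Displacement is the signed area under the v-t curve.
0–1 s: -11 × 1 = -11 m
1–4 s: 11 × 3 = 33 m
4–9 s: 3 × 5 = 15 m
9–14 s: 9 × 5 = 45 m
Net displacement = 82 m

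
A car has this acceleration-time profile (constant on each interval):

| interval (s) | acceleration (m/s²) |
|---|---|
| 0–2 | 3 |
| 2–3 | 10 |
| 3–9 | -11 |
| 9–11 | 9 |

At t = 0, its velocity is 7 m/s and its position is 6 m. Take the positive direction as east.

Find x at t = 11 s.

On each constant-a segment, Δv = aΔt and Δx = v₀Δt + ½aΔt²; chain segment to segment.
0–2 s: v starts 7 m/s; Δx = 7·2 + ½·3·2² = 20 m; v ends 13 m/s.
2–3 s: v starts 13 m/s; Δx = 13·1 + ½·10·1² = 18 m; v ends 23 m/s.
3–9 s: v starts 23 m/s; Δx = 23·6 + ½·-11·6² = -60 m; v ends -43 m/s.
9–11 s: v starts -43 m/s; Δx = -43·2 + ½·9·2² = -68 m; v ends -25 m/s.
x(11) = 6 + Σ Δx = -84 m.

-84 m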